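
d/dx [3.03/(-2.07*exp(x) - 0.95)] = 6.2721*exp(x)/(2.07*exp(x) + 0.95)^2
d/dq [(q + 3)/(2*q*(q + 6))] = (-q^2 - 6*q - 18)/(2*q^2*(q^2 + 12*q + 36))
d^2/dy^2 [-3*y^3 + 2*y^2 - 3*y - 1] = 4 - 18*y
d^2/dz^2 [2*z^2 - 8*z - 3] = 4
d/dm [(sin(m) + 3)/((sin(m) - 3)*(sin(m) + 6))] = (-6*sin(m) + cos(m)^2 - 28)*cos(m)/((sin(m) - 3)^2*(sin(m) + 6)^2)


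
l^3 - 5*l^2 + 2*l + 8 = (l - 4)*(l - 2)*(l + 1)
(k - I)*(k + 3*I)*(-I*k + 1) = -I*k^3 + 3*k^2 - I*k + 3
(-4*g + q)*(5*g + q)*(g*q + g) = -20*g^3*q - 20*g^3 + g^2*q^2 + g^2*q + g*q^3 + g*q^2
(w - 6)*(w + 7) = w^2 + w - 42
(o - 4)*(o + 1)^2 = o^3 - 2*o^2 - 7*o - 4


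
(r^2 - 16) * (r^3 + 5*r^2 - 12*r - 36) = r^5 + 5*r^4 - 28*r^3 - 116*r^2 + 192*r + 576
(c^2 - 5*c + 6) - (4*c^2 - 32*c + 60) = -3*c^2 + 27*c - 54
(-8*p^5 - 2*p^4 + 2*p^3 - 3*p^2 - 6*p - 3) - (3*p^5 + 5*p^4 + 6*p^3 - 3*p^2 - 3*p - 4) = -11*p^5 - 7*p^4 - 4*p^3 - 3*p + 1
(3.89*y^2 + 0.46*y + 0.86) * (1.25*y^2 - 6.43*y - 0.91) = 4.8625*y^4 - 24.4377*y^3 - 5.4227*y^2 - 5.9484*y - 0.7826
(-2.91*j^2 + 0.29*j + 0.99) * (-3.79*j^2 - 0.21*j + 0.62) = 11.0289*j^4 - 0.488*j^3 - 5.6172*j^2 - 0.0281*j + 0.6138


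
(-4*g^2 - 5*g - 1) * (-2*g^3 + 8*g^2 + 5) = 8*g^5 - 22*g^4 - 38*g^3 - 28*g^2 - 25*g - 5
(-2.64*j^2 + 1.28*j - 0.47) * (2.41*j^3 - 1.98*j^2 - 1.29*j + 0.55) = -6.3624*j^5 + 8.312*j^4 - 0.2615*j^3 - 2.1726*j^2 + 1.3103*j - 0.2585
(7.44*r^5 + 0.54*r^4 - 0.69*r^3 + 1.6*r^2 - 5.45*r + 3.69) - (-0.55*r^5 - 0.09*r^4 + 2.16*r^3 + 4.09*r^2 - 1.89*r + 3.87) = 7.99*r^5 + 0.63*r^4 - 2.85*r^3 - 2.49*r^2 - 3.56*r - 0.18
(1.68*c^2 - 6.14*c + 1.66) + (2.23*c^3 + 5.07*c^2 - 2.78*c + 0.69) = 2.23*c^3 + 6.75*c^2 - 8.92*c + 2.35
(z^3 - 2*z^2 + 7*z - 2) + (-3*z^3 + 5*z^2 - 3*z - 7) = -2*z^3 + 3*z^2 + 4*z - 9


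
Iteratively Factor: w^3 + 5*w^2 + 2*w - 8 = (w + 4)*(w^2 + w - 2) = (w + 2)*(w + 4)*(w - 1)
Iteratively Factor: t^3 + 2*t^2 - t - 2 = (t + 1)*(t^2 + t - 2) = (t + 1)*(t + 2)*(t - 1)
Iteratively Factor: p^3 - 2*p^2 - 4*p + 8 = (p + 2)*(p^2 - 4*p + 4) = (p - 2)*(p + 2)*(p - 2)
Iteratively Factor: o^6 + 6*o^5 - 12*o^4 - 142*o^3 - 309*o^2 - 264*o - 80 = (o + 4)*(o^5 + 2*o^4 - 20*o^3 - 62*o^2 - 61*o - 20) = (o + 1)*(o + 4)*(o^4 + o^3 - 21*o^2 - 41*o - 20) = (o - 5)*(o + 1)*(o + 4)*(o^3 + 6*o^2 + 9*o + 4) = (o - 5)*(o + 1)^2*(o + 4)*(o^2 + 5*o + 4) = (o - 5)*(o + 1)^2*(o + 4)^2*(o + 1)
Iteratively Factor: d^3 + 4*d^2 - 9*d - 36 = (d + 3)*(d^2 + d - 12) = (d - 3)*(d + 3)*(d + 4)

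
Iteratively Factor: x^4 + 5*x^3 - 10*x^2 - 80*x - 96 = (x + 3)*(x^3 + 2*x^2 - 16*x - 32) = (x - 4)*(x + 3)*(x^2 + 6*x + 8) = (x - 4)*(x + 2)*(x + 3)*(x + 4)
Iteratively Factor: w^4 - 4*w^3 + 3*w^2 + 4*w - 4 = (w + 1)*(w^3 - 5*w^2 + 8*w - 4) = (w - 2)*(w + 1)*(w^2 - 3*w + 2) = (w - 2)^2*(w + 1)*(w - 1)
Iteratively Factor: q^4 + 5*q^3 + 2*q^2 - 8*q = (q + 2)*(q^3 + 3*q^2 - 4*q) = (q - 1)*(q + 2)*(q^2 + 4*q) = (q - 1)*(q + 2)*(q + 4)*(q)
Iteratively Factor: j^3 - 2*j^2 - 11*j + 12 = (j - 1)*(j^2 - j - 12) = (j - 4)*(j - 1)*(j + 3)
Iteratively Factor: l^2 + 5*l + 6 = (l + 3)*(l + 2)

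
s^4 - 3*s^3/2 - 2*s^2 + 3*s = s*(s - 3/2)*(s - sqrt(2))*(s + sqrt(2))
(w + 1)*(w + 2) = w^2 + 3*w + 2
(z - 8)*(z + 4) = z^2 - 4*z - 32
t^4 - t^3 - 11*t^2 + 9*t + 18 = (t - 3)*(t - 2)*(t + 1)*(t + 3)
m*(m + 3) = m^2 + 3*m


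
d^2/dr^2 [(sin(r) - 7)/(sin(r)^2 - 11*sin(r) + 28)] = (-4*sin(r) + cos(r)^2 + 1)/(sin(r) - 4)^3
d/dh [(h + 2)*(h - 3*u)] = 2*h - 3*u + 2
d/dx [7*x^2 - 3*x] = 14*x - 3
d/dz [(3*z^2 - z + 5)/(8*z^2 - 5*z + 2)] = (-7*z^2 - 68*z + 23)/(64*z^4 - 80*z^3 + 57*z^2 - 20*z + 4)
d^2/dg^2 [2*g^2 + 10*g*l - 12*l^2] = 4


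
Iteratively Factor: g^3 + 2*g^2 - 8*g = (g)*(g^2 + 2*g - 8) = g*(g - 2)*(g + 4)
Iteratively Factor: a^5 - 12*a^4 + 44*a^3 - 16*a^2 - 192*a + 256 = (a - 4)*(a^4 - 8*a^3 + 12*a^2 + 32*a - 64) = (a - 4)*(a - 2)*(a^3 - 6*a^2 + 32) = (a - 4)^2*(a - 2)*(a^2 - 2*a - 8) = (a - 4)^2*(a - 2)*(a + 2)*(a - 4)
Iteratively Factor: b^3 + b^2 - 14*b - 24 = (b - 4)*(b^2 + 5*b + 6) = (b - 4)*(b + 3)*(b + 2)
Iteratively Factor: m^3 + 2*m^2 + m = (m + 1)*(m^2 + m) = (m + 1)^2*(m)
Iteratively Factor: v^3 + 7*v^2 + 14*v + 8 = (v + 4)*(v^2 + 3*v + 2) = (v + 2)*(v + 4)*(v + 1)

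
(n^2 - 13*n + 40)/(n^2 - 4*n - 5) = (n - 8)/(n + 1)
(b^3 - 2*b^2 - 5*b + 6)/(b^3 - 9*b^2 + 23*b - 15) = (b + 2)/(b - 5)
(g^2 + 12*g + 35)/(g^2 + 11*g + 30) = (g + 7)/(g + 6)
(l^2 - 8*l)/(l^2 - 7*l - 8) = l/(l + 1)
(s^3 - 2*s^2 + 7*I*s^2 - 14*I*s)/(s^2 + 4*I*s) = (s^2 + s*(-2 + 7*I) - 14*I)/(s + 4*I)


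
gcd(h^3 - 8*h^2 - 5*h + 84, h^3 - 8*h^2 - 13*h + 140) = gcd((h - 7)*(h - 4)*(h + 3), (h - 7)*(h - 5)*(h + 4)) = h - 7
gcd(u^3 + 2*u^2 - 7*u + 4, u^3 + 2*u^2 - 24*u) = 1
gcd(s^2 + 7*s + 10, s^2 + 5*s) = s + 5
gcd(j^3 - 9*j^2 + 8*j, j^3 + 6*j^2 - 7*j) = j^2 - j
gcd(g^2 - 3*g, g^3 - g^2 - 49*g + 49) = 1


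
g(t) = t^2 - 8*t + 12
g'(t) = 2*t - 8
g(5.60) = -1.44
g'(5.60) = 3.20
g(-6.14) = 98.82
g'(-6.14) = -20.28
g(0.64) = 7.29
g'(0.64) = -6.72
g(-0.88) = 19.81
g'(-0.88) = -9.76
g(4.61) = -3.63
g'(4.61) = 1.22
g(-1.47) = 25.92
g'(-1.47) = -10.94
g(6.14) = 0.58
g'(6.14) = 4.28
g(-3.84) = 57.47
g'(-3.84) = -15.68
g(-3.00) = 45.00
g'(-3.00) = -14.00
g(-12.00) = 252.00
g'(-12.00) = -32.00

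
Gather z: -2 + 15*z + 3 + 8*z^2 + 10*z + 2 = 8*z^2 + 25*z + 3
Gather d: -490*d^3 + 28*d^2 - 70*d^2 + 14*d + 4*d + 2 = -490*d^3 - 42*d^2 + 18*d + 2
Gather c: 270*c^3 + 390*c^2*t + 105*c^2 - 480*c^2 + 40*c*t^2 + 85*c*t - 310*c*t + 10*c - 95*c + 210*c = 270*c^3 + c^2*(390*t - 375) + c*(40*t^2 - 225*t + 125)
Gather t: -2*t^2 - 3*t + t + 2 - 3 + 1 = -2*t^2 - 2*t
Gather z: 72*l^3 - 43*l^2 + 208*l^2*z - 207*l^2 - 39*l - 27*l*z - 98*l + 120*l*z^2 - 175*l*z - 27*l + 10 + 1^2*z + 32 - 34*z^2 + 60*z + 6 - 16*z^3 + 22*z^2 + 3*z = 72*l^3 - 250*l^2 - 164*l - 16*z^3 + z^2*(120*l - 12) + z*(208*l^2 - 202*l + 64) + 48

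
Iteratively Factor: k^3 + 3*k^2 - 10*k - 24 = (k + 2)*(k^2 + k - 12) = (k + 2)*(k + 4)*(k - 3)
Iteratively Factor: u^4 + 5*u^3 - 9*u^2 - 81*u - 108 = (u + 3)*(u^3 + 2*u^2 - 15*u - 36) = (u - 4)*(u + 3)*(u^2 + 6*u + 9) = (u - 4)*(u + 3)^2*(u + 3)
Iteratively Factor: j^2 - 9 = (j + 3)*(j - 3)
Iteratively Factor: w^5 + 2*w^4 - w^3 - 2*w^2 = (w + 1)*(w^4 + w^3 - 2*w^2) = w*(w + 1)*(w^3 + w^2 - 2*w) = w^2*(w + 1)*(w^2 + w - 2) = w^2*(w + 1)*(w + 2)*(w - 1)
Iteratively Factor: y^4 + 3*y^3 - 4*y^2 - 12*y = (y + 2)*(y^3 + y^2 - 6*y) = y*(y + 2)*(y^2 + y - 6) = y*(y + 2)*(y + 3)*(y - 2)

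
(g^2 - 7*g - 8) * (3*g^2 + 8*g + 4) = 3*g^4 - 13*g^3 - 76*g^2 - 92*g - 32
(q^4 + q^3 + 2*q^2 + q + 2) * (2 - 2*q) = -2*q^5 - 2*q^3 + 2*q^2 - 2*q + 4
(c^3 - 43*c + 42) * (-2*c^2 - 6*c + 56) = -2*c^5 - 6*c^4 + 142*c^3 + 174*c^2 - 2660*c + 2352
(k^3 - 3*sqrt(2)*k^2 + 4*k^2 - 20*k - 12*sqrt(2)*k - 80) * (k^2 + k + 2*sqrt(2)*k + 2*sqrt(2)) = k^5 - sqrt(2)*k^4 + 5*k^4 - 28*k^3 - 5*sqrt(2)*k^3 - 160*k^2 - 44*sqrt(2)*k^2 - 200*sqrt(2)*k - 128*k - 160*sqrt(2)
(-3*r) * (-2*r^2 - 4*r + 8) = 6*r^3 + 12*r^2 - 24*r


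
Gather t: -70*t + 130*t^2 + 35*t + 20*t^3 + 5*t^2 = 20*t^3 + 135*t^2 - 35*t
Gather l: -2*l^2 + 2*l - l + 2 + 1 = -2*l^2 + l + 3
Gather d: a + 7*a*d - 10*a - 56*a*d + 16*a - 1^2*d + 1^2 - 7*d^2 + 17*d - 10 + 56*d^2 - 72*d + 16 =7*a + 49*d^2 + d*(-49*a - 56) + 7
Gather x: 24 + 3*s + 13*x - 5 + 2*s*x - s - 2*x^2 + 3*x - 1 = 2*s - 2*x^2 + x*(2*s + 16) + 18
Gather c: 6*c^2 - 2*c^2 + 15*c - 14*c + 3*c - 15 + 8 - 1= 4*c^2 + 4*c - 8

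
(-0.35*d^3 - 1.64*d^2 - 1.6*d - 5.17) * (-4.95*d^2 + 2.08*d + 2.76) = 1.7325*d^5 + 7.39*d^4 + 3.5428*d^3 + 17.7371*d^2 - 15.1696*d - 14.2692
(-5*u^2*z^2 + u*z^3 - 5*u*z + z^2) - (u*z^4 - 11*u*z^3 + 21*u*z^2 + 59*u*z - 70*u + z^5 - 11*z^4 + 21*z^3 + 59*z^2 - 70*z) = -5*u^2*z^2 - u*z^4 + 12*u*z^3 - 21*u*z^2 - 64*u*z + 70*u - z^5 + 11*z^4 - 21*z^3 - 58*z^2 + 70*z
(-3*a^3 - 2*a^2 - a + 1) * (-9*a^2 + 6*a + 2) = 27*a^5 - 9*a^3 - 19*a^2 + 4*a + 2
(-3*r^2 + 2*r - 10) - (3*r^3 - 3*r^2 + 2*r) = -3*r^3 - 10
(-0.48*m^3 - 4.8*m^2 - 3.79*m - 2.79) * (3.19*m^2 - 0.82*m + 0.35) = -1.5312*m^5 - 14.9184*m^4 - 8.3221*m^3 - 7.4723*m^2 + 0.9613*m - 0.9765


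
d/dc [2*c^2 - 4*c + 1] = 4*c - 4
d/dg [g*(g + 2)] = 2*g + 2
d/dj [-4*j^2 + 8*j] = 8 - 8*j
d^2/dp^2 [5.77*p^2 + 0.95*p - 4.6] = 11.5400000000000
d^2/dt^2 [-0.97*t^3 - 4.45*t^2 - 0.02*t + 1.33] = -5.82*t - 8.9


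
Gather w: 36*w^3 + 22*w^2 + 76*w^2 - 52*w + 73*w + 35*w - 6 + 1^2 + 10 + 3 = 36*w^3 + 98*w^2 + 56*w + 8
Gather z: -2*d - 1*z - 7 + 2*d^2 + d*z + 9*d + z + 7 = 2*d^2 + d*z + 7*d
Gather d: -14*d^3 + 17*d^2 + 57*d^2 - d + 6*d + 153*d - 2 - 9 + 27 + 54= -14*d^3 + 74*d^2 + 158*d + 70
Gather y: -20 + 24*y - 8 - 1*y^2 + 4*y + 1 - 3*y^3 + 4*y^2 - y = -3*y^3 + 3*y^2 + 27*y - 27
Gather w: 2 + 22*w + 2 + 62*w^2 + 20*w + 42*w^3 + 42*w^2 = 42*w^3 + 104*w^2 + 42*w + 4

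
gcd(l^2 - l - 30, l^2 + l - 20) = l + 5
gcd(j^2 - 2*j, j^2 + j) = j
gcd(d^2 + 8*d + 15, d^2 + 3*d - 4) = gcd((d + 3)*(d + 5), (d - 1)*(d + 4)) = 1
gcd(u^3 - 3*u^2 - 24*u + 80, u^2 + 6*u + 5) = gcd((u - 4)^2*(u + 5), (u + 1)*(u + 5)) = u + 5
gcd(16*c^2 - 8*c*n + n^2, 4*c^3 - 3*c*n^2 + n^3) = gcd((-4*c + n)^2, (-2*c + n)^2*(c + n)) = 1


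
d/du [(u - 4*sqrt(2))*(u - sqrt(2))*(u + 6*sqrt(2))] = 3*u^2 + 2*sqrt(2)*u - 52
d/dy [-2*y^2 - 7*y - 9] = -4*y - 7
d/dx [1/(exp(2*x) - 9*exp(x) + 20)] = (9 - 2*exp(x))*exp(x)/(exp(2*x) - 9*exp(x) + 20)^2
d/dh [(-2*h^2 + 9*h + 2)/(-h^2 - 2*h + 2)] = (13*h^2 - 4*h + 22)/(h^4 + 4*h^3 - 8*h + 4)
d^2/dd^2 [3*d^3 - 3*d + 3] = 18*d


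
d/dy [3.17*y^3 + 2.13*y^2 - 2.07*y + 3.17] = 9.51*y^2 + 4.26*y - 2.07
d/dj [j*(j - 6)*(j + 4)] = 3*j^2 - 4*j - 24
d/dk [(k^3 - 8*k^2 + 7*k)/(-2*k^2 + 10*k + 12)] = (-k^4 + 10*k^3 - 15*k^2 - 96*k + 42)/(2*(k^4 - 10*k^3 + 13*k^2 + 60*k + 36))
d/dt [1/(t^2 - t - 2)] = (1 - 2*t)/(-t^2 + t + 2)^2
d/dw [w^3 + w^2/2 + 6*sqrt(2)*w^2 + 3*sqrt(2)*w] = 3*w^2 + w + 12*sqrt(2)*w + 3*sqrt(2)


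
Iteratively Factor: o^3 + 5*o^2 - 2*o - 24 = (o + 3)*(o^2 + 2*o - 8) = (o + 3)*(o + 4)*(o - 2)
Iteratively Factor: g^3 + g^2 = (g + 1)*(g^2) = g*(g + 1)*(g)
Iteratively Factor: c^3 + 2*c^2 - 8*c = (c + 4)*(c^2 - 2*c) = c*(c + 4)*(c - 2)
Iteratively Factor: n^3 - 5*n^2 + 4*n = (n - 4)*(n^2 - n) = (n - 4)*(n - 1)*(n)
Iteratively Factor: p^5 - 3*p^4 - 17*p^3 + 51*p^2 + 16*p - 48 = (p + 4)*(p^4 - 7*p^3 + 11*p^2 + 7*p - 12) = (p + 1)*(p + 4)*(p^3 - 8*p^2 + 19*p - 12) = (p - 4)*(p + 1)*(p + 4)*(p^2 - 4*p + 3) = (p - 4)*(p - 3)*(p + 1)*(p + 4)*(p - 1)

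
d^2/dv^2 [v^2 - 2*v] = 2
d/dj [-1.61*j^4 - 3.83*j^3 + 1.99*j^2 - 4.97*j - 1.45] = -6.44*j^3 - 11.49*j^2 + 3.98*j - 4.97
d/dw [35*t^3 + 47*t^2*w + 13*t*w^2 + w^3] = 47*t^2 + 26*t*w + 3*w^2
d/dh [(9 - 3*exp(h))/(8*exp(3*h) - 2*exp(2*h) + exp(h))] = 3*(16*exp(3*h) - 74*exp(2*h) + 12*exp(h) - 3)*exp(-h)/(64*exp(4*h) - 32*exp(3*h) + 20*exp(2*h) - 4*exp(h) + 1)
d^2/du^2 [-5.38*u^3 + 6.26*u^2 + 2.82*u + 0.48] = 12.52 - 32.28*u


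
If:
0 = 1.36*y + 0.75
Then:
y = -0.55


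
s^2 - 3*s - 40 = (s - 8)*(s + 5)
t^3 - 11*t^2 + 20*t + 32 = (t - 8)*(t - 4)*(t + 1)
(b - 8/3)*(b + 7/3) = b^2 - b/3 - 56/9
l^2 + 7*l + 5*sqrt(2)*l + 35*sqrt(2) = (l + 7)*(l + 5*sqrt(2))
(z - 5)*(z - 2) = z^2 - 7*z + 10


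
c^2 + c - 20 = (c - 4)*(c + 5)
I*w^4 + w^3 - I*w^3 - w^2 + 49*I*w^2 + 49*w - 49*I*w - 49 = (w - 7*I)*(w - I)*(w + 7*I)*(I*w - I)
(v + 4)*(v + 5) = v^2 + 9*v + 20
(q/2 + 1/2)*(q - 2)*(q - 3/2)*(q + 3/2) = q^4/2 - q^3/2 - 17*q^2/8 + 9*q/8 + 9/4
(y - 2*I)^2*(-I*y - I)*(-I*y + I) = -y^4 + 4*I*y^3 + 5*y^2 - 4*I*y - 4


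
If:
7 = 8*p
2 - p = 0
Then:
No Solution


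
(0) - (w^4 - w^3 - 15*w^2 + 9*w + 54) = -w^4 + w^3 + 15*w^2 - 9*w - 54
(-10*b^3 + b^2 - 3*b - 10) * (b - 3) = -10*b^4 + 31*b^3 - 6*b^2 - b + 30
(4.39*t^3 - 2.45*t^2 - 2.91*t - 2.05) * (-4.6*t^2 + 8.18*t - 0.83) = -20.194*t^5 + 47.1802*t^4 - 10.2987*t^3 - 12.3403*t^2 - 14.3537*t + 1.7015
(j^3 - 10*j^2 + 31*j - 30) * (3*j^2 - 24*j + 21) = 3*j^5 - 54*j^4 + 354*j^3 - 1044*j^2 + 1371*j - 630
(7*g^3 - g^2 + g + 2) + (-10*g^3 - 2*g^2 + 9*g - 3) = -3*g^3 - 3*g^2 + 10*g - 1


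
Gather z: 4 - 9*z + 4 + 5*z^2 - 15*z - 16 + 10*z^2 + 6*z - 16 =15*z^2 - 18*z - 24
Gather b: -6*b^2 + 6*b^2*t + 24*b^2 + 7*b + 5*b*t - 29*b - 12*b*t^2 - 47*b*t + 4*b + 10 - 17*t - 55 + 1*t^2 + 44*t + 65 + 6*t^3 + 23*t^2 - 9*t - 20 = b^2*(6*t + 18) + b*(-12*t^2 - 42*t - 18) + 6*t^3 + 24*t^2 + 18*t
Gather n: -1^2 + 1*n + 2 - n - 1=0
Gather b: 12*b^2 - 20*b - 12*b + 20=12*b^2 - 32*b + 20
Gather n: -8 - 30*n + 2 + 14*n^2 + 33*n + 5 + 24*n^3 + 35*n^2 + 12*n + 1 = 24*n^3 + 49*n^2 + 15*n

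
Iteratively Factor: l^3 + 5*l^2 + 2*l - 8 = (l + 2)*(l^2 + 3*l - 4) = (l - 1)*(l + 2)*(l + 4)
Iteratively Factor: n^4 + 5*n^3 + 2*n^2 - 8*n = (n)*(n^3 + 5*n^2 + 2*n - 8) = n*(n - 1)*(n^2 + 6*n + 8) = n*(n - 1)*(n + 2)*(n + 4)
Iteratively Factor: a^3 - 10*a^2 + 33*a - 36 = (a - 4)*(a^2 - 6*a + 9) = (a - 4)*(a - 3)*(a - 3)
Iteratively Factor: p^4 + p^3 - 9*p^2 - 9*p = (p + 1)*(p^3 - 9*p) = p*(p + 1)*(p^2 - 9) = p*(p - 3)*(p + 1)*(p + 3)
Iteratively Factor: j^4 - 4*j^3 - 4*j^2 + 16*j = (j + 2)*(j^3 - 6*j^2 + 8*j) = (j - 2)*(j + 2)*(j^2 - 4*j) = j*(j - 2)*(j + 2)*(j - 4)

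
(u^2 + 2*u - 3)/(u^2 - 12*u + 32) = (u^2 + 2*u - 3)/(u^2 - 12*u + 32)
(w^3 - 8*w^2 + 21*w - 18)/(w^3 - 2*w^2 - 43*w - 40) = (-w^3 + 8*w^2 - 21*w + 18)/(-w^3 + 2*w^2 + 43*w + 40)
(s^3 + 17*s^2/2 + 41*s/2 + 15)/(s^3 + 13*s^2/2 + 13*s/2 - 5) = (2*s + 3)/(2*s - 1)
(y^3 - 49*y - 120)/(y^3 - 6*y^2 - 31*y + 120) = (y + 3)/(y - 3)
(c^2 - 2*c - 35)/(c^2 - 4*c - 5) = (-c^2 + 2*c + 35)/(-c^2 + 4*c + 5)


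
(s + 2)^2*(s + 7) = s^3 + 11*s^2 + 32*s + 28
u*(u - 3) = u^2 - 3*u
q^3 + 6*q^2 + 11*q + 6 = (q + 1)*(q + 2)*(q + 3)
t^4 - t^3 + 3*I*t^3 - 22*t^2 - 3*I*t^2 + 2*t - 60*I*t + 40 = (t - 5)*(t + 4)*(t + I)*(t + 2*I)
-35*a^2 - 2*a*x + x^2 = (-7*a + x)*(5*a + x)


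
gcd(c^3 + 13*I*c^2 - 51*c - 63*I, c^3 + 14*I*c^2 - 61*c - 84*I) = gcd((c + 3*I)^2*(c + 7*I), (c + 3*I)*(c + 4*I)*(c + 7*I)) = c^2 + 10*I*c - 21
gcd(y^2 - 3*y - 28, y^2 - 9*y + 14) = y - 7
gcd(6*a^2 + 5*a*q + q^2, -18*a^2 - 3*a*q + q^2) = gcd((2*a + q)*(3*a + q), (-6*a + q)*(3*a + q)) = 3*a + q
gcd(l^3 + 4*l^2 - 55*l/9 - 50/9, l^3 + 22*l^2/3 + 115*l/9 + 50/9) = l^2 + 17*l/3 + 10/3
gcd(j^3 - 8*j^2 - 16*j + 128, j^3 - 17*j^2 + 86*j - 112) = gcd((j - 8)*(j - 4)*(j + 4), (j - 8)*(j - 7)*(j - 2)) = j - 8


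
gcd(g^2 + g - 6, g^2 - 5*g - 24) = g + 3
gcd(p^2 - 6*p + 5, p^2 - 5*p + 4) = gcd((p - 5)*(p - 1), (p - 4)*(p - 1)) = p - 1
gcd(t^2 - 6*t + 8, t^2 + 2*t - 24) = t - 4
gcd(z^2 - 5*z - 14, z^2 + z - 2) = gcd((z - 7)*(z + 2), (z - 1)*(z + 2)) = z + 2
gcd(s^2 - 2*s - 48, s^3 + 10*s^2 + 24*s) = s + 6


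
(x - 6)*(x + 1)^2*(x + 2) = x^4 - 2*x^3 - 19*x^2 - 28*x - 12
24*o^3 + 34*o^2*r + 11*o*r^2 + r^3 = (o + r)*(4*o + r)*(6*o + r)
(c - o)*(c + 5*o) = c^2 + 4*c*o - 5*o^2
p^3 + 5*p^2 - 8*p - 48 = (p - 3)*(p + 4)^2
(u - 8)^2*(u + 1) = u^3 - 15*u^2 + 48*u + 64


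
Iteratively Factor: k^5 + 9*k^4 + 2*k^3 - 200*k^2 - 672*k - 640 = (k + 4)*(k^4 + 5*k^3 - 18*k^2 - 128*k - 160) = (k + 4)^2*(k^3 + k^2 - 22*k - 40) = (k + 2)*(k + 4)^2*(k^2 - k - 20) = (k - 5)*(k + 2)*(k + 4)^2*(k + 4)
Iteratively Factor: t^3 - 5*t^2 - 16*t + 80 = (t - 5)*(t^2 - 16) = (t - 5)*(t - 4)*(t + 4)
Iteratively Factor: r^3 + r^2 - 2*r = (r - 1)*(r^2 + 2*r) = r*(r - 1)*(r + 2)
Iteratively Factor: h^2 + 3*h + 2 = (h + 1)*(h + 2)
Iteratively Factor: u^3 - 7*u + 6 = (u + 3)*(u^2 - 3*u + 2) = (u - 2)*(u + 3)*(u - 1)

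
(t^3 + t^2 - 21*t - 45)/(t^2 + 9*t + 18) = (t^2 - 2*t - 15)/(t + 6)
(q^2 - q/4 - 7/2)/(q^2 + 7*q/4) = (q - 2)/q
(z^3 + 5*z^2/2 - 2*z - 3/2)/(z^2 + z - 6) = (2*z^2 - z - 1)/(2*(z - 2))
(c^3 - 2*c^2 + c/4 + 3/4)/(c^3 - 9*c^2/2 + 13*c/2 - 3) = (c + 1/2)/(c - 2)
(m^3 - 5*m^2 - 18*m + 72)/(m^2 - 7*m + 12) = (m^2 - 2*m - 24)/(m - 4)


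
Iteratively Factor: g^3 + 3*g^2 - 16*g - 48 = (g - 4)*(g^2 + 7*g + 12) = (g - 4)*(g + 3)*(g + 4)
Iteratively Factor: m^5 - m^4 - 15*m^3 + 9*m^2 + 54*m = (m + 2)*(m^4 - 3*m^3 - 9*m^2 + 27*m) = (m + 2)*(m + 3)*(m^3 - 6*m^2 + 9*m) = (m - 3)*(m + 2)*(m + 3)*(m^2 - 3*m) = (m - 3)^2*(m + 2)*(m + 3)*(m)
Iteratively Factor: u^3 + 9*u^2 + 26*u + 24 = (u + 2)*(u^2 + 7*u + 12) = (u + 2)*(u + 4)*(u + 3)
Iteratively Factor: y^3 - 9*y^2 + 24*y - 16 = (y - 4)*(y^2 - 5*y + 4) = (y - 4)^2*(y - 1)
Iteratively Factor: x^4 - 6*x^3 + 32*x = (x - 4)*(x^3 - 2*x^2 - 8*x) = x*(x - 4)*(x^2 - 2*x - 8) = x*(x - 4)*(x + 2)*(x - 4)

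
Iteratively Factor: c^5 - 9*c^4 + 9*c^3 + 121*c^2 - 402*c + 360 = (c - 3)*(c^4 - 6*c^3 - 9*c^2 + 94*c - 120) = (c - 5)*(c - 3)*(c^3 - c^2 - 14*c + 24) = (c - 5)*(c - 3)^2*(c^2 + 2*c - 8) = (c - 5)*(c - 3)^2*(c + 4)*(c - 2)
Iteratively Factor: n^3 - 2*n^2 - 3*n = (n - 3)*(n^2 + n) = n*(n - 3)*(n + 1)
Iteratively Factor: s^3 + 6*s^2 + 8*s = (s)*(s^2 + 6*s + 8) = s*(s + 2)*(s + 4)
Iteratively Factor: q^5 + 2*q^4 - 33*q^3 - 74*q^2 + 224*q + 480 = (q + 2)*(q^4 - 33*q^2 - 8*q + 240) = (q + 2)*(q + 4)*(q^3 - 4*q^2 - 17*q + 60) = (q + 2)*(q + 4)^2*(q^2 - 8*q + 15) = (q - 5)*(q + 2)*(q + 4)^2*(q - 3)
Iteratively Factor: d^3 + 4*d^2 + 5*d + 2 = (d + 1)*(d^2 + 3*d + 2) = (d + 1)*(d + 2)*(d + 1)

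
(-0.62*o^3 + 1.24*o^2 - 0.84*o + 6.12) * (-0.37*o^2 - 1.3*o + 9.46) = 0.2294*o^5 + 0.3472*o^4 - 7.1664*o^3 + 10.558*o^2 - 15.9024*o + 57.8952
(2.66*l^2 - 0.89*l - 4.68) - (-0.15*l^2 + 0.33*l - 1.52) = 2.81*l^2 - 1.22*l - 3.16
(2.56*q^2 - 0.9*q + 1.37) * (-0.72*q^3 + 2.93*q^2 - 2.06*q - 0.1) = -1.8432*q^5 + 8.1488*q^4 - 8.897*q^3 + 5.6121*q^2 - 2.7322*q - 0.137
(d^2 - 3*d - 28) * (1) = d^2 - 3*d - 28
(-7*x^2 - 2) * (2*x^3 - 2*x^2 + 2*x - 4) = -14*x^5 + 14*x^4 - 18*x^3 + 32*x^2 - 4*x + 8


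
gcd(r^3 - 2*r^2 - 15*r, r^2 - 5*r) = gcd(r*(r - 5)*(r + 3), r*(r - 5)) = r^2 - 5*r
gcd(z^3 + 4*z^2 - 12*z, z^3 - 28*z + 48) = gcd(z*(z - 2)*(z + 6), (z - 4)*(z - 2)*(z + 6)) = z^2 + 4*z - 12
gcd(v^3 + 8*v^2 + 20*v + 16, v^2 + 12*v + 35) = 1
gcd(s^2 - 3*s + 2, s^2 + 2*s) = 1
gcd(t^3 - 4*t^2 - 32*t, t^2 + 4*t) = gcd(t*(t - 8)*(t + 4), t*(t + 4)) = t^2 + 4*t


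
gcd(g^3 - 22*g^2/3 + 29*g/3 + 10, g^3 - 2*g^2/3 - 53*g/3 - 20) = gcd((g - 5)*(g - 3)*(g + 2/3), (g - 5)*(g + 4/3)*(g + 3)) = g - 5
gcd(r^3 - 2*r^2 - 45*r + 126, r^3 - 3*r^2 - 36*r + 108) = r^2 - 9*r + 18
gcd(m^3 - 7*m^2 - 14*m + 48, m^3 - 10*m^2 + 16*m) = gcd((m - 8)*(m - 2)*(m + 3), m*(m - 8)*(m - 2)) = m^2 - 10*m + 16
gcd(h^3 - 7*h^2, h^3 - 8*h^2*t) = h^2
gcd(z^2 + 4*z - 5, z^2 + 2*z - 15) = z + 5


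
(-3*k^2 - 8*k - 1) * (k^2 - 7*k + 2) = -3*k^4 + 13*k^3 + 49*k^2 - 9*k - 2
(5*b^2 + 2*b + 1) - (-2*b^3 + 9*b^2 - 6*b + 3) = 2*b^3 - 4*b^2 + 8*b - 2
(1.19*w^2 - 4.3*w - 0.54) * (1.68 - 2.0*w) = -2.38*w^3 + 10.5992*w^2 - 6.144*w - 0.9072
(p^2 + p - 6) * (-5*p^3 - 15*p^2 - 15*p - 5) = -5*p^5 - 20*p^4 + 70*p^2 + 85*p + 30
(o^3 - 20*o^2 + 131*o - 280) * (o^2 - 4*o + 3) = o^5 - 24*o^4 + 214*o^3 - 864*o^2 + 1513*o - 840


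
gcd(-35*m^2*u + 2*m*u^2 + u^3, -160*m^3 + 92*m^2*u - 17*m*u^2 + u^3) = -5*m + u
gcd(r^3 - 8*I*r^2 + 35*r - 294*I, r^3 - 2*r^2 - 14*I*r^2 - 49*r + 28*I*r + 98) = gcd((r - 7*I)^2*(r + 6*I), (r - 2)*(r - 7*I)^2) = r^2 - 14*I*r - 49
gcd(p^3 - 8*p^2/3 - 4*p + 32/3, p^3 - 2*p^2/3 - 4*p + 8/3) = p^2 - 4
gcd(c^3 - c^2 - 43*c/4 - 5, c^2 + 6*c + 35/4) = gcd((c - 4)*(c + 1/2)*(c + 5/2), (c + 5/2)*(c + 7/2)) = c + 5/2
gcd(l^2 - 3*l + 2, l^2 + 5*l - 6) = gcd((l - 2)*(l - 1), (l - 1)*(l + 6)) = l - 1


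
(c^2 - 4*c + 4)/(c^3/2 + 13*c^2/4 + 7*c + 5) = 4*(c^2 - 4*c + 4)/(2*c^3 + 13*c^2 + 28*c + 20)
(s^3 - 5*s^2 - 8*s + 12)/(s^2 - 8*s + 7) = (s^2 - 4*s - 12)/(s - 7)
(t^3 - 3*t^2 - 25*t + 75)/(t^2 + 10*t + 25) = (t^2 - 8*t + 15)/(t + 5)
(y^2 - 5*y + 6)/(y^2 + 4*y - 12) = (y - 3)/(y + 6)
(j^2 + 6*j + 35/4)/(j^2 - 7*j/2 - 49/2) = (j + 5/2)/(j - 7)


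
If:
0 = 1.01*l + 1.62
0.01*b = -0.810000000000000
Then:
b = -81.00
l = -1.60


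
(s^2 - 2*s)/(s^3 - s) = (s - 2)/(s^2 - 1)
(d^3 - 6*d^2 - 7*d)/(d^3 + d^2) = (d - 7)/d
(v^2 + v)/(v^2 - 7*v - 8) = v/(v - 8)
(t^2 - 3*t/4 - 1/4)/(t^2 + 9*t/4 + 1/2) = (t - 1)/(t + 2)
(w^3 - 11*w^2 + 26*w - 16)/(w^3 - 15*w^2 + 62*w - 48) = (w - 2)/(w - 6)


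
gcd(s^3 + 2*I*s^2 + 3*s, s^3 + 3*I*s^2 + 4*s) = s^2 - I*s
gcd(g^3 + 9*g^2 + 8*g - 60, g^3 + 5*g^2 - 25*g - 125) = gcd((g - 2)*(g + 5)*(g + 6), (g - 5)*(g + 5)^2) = g + 5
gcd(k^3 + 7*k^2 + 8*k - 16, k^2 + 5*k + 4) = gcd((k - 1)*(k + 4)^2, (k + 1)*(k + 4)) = k + 4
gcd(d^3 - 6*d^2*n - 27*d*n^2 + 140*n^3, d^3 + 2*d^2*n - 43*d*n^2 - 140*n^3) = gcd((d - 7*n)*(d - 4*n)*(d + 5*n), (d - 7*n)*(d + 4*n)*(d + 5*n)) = d^2 - 2*d*n - 35*n^2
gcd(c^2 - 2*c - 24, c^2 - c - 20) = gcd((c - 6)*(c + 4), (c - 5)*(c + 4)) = c + 4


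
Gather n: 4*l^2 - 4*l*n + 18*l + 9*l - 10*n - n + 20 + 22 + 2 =4*l^2 + 27*l + n*(-4*l - 11) + 44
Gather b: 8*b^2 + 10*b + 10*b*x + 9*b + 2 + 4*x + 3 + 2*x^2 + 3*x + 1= 8*b^2 + b*(10*x + 19) + 2*x^2 + 7*x + 6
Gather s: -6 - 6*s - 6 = -6*s - 12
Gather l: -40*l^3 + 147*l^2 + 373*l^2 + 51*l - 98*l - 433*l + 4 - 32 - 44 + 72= -40*l^3 + 520*l^2 - 480*l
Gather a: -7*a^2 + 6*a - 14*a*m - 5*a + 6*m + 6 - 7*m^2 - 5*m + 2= -7*a^2 + a*(1 - 14*m) - 7*m^2 + m + 8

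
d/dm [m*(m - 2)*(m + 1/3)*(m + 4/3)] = 4*m^3 - m^2 - 52*m/9 - 8/9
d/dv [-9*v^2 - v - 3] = -18*v - 1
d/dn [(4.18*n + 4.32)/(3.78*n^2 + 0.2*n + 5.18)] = (-15.8004*n^2 - 32.6592*n + 20.7884)/(14.2884*n^4 + 1.512*n^3 + 39.2008*n^2 + 2.072*n + 26.8324)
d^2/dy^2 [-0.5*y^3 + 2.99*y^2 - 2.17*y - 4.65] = 5.98 - 3.0*y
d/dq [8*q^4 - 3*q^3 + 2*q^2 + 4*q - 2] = 32*q^3 - 9*q^2 + 4*q + 4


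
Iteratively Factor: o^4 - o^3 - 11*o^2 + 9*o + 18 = (o + 3)*(o^3 - 4*o^2 + o + 6) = (o - 3)*(o + 3)*(o^2 - o - 2) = (o - 3)*(o - 2)*(o + 3)*(o + 1)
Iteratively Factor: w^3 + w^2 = (w)*(w^2 + w) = w*(w + 1)*(w)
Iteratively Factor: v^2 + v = (v)*(v + 1)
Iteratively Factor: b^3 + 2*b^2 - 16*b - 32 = (b + 2)*(b^2 - 16) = (b - 4)*(b + 2)*(b + 4)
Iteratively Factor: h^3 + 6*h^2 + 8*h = (h + 2)*(h^2 + 4*h) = (h + 2)*(h + 4)*(h)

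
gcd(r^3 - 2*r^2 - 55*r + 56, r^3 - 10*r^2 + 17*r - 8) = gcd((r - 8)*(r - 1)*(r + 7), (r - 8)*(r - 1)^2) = r^2 - 9*r + 8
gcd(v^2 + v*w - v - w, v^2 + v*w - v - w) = v^2 + v*w - v - w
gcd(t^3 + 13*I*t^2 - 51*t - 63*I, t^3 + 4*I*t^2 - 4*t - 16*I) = 1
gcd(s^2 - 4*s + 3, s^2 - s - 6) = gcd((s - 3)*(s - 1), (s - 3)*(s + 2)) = s - 3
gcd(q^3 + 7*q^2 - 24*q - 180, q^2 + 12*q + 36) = q^2 + 12*q + 36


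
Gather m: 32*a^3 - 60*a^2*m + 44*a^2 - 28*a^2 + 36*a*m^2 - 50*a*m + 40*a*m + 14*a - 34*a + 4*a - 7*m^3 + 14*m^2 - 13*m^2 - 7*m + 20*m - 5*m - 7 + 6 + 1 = 32*a^3 + 16*a^2 - 16*a - 7*m^3 + m^2*(36*a + 1) + m*(-60*a^2 - 10*a + 8)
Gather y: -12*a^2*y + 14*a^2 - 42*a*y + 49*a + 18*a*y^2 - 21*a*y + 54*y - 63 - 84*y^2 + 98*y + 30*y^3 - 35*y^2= 14*a^2 + 49*a + 30*y^3 + y^2*(18*a - 119) + y*(-12*a^2 - 63*a + 152) - 63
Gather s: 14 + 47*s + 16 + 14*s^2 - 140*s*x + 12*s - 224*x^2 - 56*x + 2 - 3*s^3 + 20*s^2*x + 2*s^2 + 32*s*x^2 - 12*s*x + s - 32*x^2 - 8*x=-3*s^3 + s^2*(20*x + 16) + s*(32*x^2 - 152*x + 60) - 256*x^2 - 64*x + 32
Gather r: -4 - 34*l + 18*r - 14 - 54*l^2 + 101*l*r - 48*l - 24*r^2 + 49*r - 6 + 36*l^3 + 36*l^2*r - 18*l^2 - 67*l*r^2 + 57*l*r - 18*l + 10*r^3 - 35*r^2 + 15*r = 36*l^3 - 72*l^2 - 100*l + 10*r^3 + r^2*(-67*l - 59) + r*(36*l^2 + 158*l + 82) - 24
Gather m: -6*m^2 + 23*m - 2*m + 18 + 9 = -6*m^2 + 21*m + 27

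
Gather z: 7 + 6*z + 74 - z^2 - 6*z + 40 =121 - z^2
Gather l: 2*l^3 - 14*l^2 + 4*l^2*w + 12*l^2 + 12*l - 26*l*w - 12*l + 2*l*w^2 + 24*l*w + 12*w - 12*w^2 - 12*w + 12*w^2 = 2*l^3 + l^2*(4*w - 2) + l*(2*w^2 - 2*w)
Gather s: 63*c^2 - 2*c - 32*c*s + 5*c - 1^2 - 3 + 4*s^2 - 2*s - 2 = 63*c^2 + 3*c + 4*s^2 + s*(-32*c - 2) - 6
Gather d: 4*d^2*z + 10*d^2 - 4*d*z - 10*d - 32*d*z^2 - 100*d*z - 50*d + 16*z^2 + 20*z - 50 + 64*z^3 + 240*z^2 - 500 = d^2*(4*z + 10) + d*(-32*z^2 - 104*z - 60) + 64*z^3 + 256*z^2 + 20*z - 550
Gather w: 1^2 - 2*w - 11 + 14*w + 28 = 12*w + 18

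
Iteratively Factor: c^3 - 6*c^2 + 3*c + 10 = (c - 2)*(c^2 - 4*c - 5) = (c - 2)*(c + 1)*(c - 5)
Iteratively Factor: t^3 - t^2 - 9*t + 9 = (t - 3)*(t^2 + 2*t - 3) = (t - 3)*(t - 1)*(t + 3)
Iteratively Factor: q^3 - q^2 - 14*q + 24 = (q - 3)*(q^2 + 2*q - 8) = (q - 3)*(q - 2)*(q + 4)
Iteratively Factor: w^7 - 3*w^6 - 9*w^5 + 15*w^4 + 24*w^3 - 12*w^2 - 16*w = (w)*(w^6 - 3*w^5 - 9*w^4 + 15*w^3 + 24*w^2 - 12*w - 16) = w*(w - 2)*(w^5 - w^4 - 11*w^3 - 7*w^2 + 10*w + 8) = w*(w - 2)*(w + 1)*(w^4 - 2*w^3 - 9*w^2 + 2*w + 8) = w*(w - 2)*(w - 1)*(w + 1)*(w^3 - w^2 - 10*w - 8) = w*(w - 2)*(w - 1)*(w + 1)*(w + 2)*(w^2 - 3*w - 4) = w*(w - 2)*(w - 1)*(w + 1)^2*(w + 2)*(w - 4)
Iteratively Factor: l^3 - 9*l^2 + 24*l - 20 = (l - 2)*(l^2 - 7*l + 10) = (l - 2)^2*(l - 5)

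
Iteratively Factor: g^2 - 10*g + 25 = (g - 5)*(g - 5)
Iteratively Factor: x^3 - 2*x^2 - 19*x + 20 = (x + 4)*(x^2 - 6*x + 5) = (x - 1)*(x + 4)*(x - 5)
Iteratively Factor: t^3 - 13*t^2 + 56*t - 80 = (t - 4)*(t^2 - 9*t + 20) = (t - 5)*(t - 4)*(t - 4)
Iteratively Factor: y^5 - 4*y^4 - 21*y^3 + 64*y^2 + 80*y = (y)*(y^4 - 4*y^3 - 21*y^2 + 64*y + 80) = y*(y - 4)*(y^3 - 21*y - 20) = y*(y - 4)*(y + 1)*(y^2 - y - 20) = y*(y - 4)*(y + 1)*(y + 4)*(y - 5)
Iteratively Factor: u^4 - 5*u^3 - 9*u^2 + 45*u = (u - 3)*(u^3 - 2*u^2 - 15*u) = (u - 3)*(u + 3)*(u^2 - 5*u) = (u - 5)*(u - 3)*(u + 3)*(u)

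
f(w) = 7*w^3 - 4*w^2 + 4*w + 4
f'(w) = 21*w^2 - 8*w + 4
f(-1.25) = -20.92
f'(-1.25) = 46.81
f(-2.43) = -129.78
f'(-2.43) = 147.44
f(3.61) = 295.63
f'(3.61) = 248.79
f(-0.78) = -4.88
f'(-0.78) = 23.02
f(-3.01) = -235.18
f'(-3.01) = 218.34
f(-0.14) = 3.34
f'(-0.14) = 5.53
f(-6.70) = -2307.70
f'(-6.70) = 1000.29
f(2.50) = 98.38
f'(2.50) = 115.25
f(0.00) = 4.00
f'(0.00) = 4.00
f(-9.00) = -5459.00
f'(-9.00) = 1777.00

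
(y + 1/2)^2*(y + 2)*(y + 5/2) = y^4 + 11*y^3/2 + 39*y^2/4 + 49*y/8 + 5/4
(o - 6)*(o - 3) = o^2 - 9*o + 18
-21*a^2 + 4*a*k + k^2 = (-3*a + k)*(7*a + k)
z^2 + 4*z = z*(z + 4)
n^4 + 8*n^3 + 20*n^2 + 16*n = n*(n + 2)^2*(n + 4)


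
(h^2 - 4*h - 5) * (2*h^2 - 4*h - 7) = 2*h^4 - 12*h^3 - h^2 + 48*h + 35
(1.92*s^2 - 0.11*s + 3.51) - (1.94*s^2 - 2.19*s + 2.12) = -0.02*s^2 + 2.08*s + 1.39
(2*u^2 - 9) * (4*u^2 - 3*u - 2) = 8*u^4 - 6*u^3 - 40*u^2 + 27*u + 18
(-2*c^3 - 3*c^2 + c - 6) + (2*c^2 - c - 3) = -2*c^3 - c^2 - 9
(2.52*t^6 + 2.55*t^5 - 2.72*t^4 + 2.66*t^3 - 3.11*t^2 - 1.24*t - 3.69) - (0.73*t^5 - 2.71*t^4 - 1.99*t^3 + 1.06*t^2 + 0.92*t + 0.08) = 2.52*t^6 + 1.82*t^5 - 0.0100000000000002*t^4 + 4.65*t^3 - 4.17*t^2 - 2.16*t - 3.77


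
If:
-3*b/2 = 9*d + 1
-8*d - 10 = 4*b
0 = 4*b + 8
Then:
No Solution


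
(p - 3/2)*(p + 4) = p^2 + 5*p/2 - 6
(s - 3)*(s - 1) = s^2 - 4*s + 3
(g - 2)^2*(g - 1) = g^3 - 5*g^2 + 8*g - 4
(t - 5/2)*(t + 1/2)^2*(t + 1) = t^4 - t^3/2 - 15*t^2/4 - 23*t/8 - 5/8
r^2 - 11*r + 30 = (r - 6)*(r - 5)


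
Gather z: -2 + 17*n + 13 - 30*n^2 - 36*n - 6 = -30*n^2 - 19*n + 5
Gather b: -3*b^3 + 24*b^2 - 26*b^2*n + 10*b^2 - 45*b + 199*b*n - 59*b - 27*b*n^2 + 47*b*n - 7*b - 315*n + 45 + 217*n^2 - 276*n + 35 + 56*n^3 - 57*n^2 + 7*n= -3*b^3 + b^2*(34 - 26*n) + b*(-27*n^2 + 246*n - 111) + 56*n^3 + 160*n^2 - 584*n + 80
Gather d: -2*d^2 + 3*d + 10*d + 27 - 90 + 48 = -2*d^2 + 13*d - 15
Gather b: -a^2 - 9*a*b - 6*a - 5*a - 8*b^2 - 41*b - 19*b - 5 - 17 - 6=-a^2 - 11*a - 8*b^2 + b*(-9*a - 60) - 28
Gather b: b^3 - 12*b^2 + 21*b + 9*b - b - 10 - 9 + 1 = b^3 - 12*b^2 + 29*b - 18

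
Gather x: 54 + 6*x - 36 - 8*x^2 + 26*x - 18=-8*x^2 + 32*x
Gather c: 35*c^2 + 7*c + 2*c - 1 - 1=35*c^2 + 9*c - 2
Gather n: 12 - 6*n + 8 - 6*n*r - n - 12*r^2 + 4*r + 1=n*(-6*r - 7) - 12*r^2 + 4*r + 21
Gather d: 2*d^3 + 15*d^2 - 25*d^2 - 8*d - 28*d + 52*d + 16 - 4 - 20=2*d^3 - 10*d^2 + 16*d - 8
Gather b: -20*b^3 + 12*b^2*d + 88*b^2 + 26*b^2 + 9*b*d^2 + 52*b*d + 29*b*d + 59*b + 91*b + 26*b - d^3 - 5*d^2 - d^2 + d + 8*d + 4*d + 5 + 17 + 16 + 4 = -20*b^3 + b^2*(12*d + 114) + b*(9*d^2 + 81*d + 176) - d^3 - 6*d^2 + 13*d + 42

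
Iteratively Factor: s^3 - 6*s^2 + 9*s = (s)*(s^2 - 6*s + 9) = s*(s - 3)*(s - 3)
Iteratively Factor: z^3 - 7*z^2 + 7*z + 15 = (z - 3)*(z^2 - 4*z - 5) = (z - 5)*(z - 3)*(z + 1)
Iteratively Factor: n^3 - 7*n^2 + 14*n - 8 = (n - 4)*(n^2 - 3*n + 2) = (n - 4)*(n - 2)*(n - 1)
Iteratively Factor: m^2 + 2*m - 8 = (m + 4)*(m - 2)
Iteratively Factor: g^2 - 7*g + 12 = (g - 3)*(g - 4)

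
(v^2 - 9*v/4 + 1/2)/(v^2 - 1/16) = 4*(v - 2)/(4*v + 1)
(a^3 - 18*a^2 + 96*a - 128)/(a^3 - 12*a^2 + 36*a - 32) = (a - 8)/(a - 2)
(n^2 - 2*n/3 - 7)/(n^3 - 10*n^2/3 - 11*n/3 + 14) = (3*n + 7)/(3*n^2 - n - 14)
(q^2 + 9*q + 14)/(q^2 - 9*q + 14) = (q^2 + 9*q + 14)/(q^2 - 9*q + 14)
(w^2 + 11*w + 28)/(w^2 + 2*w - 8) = (w + 7)/(w - 2)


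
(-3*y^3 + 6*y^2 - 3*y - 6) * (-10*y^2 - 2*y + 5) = 30*y^5 - 54*y^4 + 3*y^3 + 96*y^2 - 3*y - 30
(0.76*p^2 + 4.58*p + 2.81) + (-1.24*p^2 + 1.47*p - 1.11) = -0.48*p^2 + 6.05*p + 1.7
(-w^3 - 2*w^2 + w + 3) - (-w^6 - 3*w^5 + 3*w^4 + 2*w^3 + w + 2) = w^6 + 3*w^5 - 3*w^4 - 3*w^3 - 2*w^2 + 1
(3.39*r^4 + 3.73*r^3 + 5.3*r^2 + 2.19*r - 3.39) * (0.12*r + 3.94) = 0.4068*r^5 + 13.8042*r^4 + 15.3322*r^3 + 21.1448*r^2 + 8.2218*r - 13.3566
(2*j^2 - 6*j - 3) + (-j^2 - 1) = j^2 - 6*j - 4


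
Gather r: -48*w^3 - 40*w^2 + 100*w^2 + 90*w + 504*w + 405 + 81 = -48*w^3 + 60*w^2 + 594*w + 486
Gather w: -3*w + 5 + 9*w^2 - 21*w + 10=9*w^2 - 24*w + 15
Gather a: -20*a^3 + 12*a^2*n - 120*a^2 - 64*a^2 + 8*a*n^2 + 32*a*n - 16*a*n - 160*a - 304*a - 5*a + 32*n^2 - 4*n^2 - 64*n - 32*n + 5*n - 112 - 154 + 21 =-20*a^3 + a^2*(12*n - 184) + a*(8*n^2 + 16*n - 469) + 28*n^2 - 91*n - 245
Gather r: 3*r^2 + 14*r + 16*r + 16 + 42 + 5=3*r^2 + 30*r + 63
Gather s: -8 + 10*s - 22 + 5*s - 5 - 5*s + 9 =10*s - 26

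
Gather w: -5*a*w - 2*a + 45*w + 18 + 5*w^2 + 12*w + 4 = -2*a + 5*w^2 + w*(57 - 5*a) + 22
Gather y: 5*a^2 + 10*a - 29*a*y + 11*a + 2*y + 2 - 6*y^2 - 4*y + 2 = 5*a^2 + 21*a - 6*y^2 + y*(-29*a - 2) + 4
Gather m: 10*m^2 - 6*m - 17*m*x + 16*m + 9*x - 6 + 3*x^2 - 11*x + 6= 10*m^2 + m*(10 - 17*x) + 3*x^2 - 2*x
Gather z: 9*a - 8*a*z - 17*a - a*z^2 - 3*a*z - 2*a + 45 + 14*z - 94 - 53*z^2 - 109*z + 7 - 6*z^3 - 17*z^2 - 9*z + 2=-10*a - 6*z^3 + z^2*(-a - 70) + z*(-11*a - 104) - 40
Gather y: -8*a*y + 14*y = y*(14 - 8*a)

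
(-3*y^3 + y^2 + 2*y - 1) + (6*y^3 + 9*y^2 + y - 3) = 3*y^3 + 10*y^2 + 3*y - 4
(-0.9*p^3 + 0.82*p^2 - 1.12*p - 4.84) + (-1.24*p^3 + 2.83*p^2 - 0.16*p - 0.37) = -2.14*p^3 + 3.65*p^2 - 1.28*p - 5.21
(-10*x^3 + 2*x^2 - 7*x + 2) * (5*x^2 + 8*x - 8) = -50*x^5 - 70*x^4 + 61*x^3 - 62*x^2 + 72*x - 16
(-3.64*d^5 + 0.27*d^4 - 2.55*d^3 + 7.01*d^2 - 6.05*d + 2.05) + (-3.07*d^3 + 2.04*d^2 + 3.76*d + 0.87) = -3.64*d^5 + 0.27*d^4 - 5.62*d^3 + 9.05*d^2 - 2.29*d + 2.92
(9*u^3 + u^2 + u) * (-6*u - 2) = -54*u^4 - 24*u^3 - 8*u^2 - 2*u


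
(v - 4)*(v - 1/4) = v^2 - 17*v/4 + 1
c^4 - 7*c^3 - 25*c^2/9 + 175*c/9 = c*(c - 7)*(c - 5/3)*(c + 5/3)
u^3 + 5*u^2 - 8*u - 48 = (u - 3)*(u + 4)^2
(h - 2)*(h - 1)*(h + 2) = h^3 - h^2 - 4*h + 4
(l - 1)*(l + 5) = l^2 + 4*l - 5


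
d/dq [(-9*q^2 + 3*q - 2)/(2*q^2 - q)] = (3*q^2 + 8*q - 2)/(q^2*(4*q^2 - 4*q + 1))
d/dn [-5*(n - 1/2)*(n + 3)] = -10*n - 25/2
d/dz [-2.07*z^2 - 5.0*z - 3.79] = -4.14*z - 5.0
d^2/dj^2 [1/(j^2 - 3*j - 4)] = 2*(j^2 - 3*j - (2*j - 3)^2 - 4)/(-j^2 + 3*j + 4)^3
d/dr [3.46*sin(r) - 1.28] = 3.46*cos(r)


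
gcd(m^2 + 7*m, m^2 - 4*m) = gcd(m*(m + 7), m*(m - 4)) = m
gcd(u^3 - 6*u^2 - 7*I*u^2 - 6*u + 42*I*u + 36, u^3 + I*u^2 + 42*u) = u - 6*I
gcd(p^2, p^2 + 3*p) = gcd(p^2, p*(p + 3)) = p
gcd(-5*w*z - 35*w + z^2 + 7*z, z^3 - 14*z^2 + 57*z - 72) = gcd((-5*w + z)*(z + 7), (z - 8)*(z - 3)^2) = 1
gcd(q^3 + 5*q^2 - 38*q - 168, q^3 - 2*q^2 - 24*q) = q^2 - 2*q - 24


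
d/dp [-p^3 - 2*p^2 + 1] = p*(-3*p - 4)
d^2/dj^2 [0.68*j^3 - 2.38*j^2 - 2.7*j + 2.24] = 4.08*j - 4.76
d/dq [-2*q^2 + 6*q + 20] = 6 - 4*q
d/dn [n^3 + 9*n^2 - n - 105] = 3*n^2 + 18*n - 1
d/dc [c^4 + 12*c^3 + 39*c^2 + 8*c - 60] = 4*c^3 + 36*c^2 + 78*c + 8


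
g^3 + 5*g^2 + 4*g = g*(g + 1)*(g + 4)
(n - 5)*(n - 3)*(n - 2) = n^3 - 10*n^2 + 31*n - 30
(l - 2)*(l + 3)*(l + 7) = l^3 + 8*l^2 + l - 42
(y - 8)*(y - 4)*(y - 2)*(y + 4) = y^4 - 10*y^3 + 160*y - 256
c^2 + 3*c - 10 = (c - 2)*(c + 5)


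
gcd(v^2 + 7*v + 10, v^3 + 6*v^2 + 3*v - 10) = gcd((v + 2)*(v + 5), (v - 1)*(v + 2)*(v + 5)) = v^2 + 7*v + 10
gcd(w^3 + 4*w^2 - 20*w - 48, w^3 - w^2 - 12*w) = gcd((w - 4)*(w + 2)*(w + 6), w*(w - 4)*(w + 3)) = w - 4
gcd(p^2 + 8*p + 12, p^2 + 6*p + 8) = p + 2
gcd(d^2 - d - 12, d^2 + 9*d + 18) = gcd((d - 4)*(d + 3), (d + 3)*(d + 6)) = d + 3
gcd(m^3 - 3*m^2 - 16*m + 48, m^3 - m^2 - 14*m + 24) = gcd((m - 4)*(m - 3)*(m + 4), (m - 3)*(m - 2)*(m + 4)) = m^2 + m - 12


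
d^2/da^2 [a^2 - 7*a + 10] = 2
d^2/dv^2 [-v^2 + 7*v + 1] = -2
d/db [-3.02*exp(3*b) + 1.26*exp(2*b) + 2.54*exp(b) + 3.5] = (-9.06*exp(2*b) + 2.52*exp(b) + 2.54)*exp(b)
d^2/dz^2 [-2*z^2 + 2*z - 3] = -4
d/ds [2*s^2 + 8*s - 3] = 4*s + 8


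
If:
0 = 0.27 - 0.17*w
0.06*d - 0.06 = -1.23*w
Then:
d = -31.56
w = 1.59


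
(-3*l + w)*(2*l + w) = -6*l^2 - l*w + w^2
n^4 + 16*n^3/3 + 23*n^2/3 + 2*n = n*(n + 1/3)*(n + 2)*(n + 3)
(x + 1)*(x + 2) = x^2 + 3*x + 2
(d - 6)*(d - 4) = d^2 - 10*d + 24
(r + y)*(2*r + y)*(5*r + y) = 10*r^3 + 17*r^2*y + 8*r*y^2 + y^3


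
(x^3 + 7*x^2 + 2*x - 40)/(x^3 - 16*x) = (x^2 + 3*x - 10)/(x*(x - 4))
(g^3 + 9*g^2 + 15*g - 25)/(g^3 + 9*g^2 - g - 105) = (g^2 + 4*g - 5)/(g^2 + 4*g - 21)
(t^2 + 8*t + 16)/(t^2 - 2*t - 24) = (t + 4)/(t - 6)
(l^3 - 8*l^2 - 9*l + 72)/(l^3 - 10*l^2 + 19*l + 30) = (l^3 - 8*l^2 - 9*l + 72)/(l^3 - 10*l^2 + 19*l + 30)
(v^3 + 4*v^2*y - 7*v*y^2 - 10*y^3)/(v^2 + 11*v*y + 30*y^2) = (v^2 - v*y - 2*y^2)/(v + 6*y)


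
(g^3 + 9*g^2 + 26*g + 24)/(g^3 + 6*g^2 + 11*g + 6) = (g + 4)/(g + 1)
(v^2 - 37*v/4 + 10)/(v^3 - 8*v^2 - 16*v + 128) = (v - 5/4)/(v^2 - 16)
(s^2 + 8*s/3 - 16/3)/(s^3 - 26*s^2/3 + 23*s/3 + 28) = (3*s^2 + 8*s - 16)/(3*s^3 - 26*s^2 + 23*s + 84)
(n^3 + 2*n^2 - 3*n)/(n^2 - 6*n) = (n^2 + 2*n - 3)/(n - 6)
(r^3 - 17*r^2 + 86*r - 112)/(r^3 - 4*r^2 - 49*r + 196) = (r^2 - 10*r + 16)/(r^2 + 3*r - 28)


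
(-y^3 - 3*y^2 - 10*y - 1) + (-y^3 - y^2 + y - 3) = -2*y^3 - 4*y^2 - 9*y - 4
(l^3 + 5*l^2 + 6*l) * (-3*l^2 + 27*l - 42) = -3*l^5 + 12*l^4 + 75*l^3 - 48*l^2 - 252*l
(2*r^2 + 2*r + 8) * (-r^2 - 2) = -2*r^4 - 2*r^3 - 12*r^2 - 4*r - 16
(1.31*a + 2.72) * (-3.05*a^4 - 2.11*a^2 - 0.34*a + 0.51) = -3.9955*a^5 - 8.296*a^4 - 2.7641*a^3 - 6.1846*a^2 - 0.2567*a + 1.3872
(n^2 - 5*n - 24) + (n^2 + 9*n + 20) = 2*n^2 + 4*n - 4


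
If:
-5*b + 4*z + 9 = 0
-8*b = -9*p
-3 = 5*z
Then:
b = 33/25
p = 88/75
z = -3/5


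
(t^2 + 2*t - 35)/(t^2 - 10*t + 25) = (t + 7)/(t - 5)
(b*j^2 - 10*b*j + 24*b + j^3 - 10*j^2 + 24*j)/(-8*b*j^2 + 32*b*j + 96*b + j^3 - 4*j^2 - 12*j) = (-b*j + 4*b - j^2 + 4*j)/(8*b*j + 16*b - j^2 - 2*j)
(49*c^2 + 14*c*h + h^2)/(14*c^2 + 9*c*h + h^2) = (7*c + h)/(2*c + h)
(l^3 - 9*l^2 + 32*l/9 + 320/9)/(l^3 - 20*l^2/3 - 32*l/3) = (9*l^2 - 9*l - 40)/(3*l*(3*l + 4))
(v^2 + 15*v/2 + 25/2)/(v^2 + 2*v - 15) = (v + 5/2)/(v - 3)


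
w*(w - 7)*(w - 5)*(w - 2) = w^4 - 14*w^3 + 59*w^2 - 70*w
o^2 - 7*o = o*(o - 7)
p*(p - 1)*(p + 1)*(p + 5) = p^4 + 5*p^3 - p^2 - 5*p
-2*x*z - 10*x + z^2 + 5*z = (-2*x + z)*(z + 5)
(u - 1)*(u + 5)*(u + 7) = u^3 + 11*u^2 + 23*u - 35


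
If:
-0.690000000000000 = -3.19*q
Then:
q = 0.22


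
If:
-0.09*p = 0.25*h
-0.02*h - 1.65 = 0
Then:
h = -82.50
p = 229.17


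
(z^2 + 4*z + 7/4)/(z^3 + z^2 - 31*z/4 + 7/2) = (2*z + 1)/(2*z^2 - 5*z + 2)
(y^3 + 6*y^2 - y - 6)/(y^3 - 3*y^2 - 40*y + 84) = (y^2 - 1)/(y^2 - 9*y + 14)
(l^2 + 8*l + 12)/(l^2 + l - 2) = (l + 6)/(l - 1)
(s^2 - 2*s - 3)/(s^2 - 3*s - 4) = (s - 3)/(s - 4)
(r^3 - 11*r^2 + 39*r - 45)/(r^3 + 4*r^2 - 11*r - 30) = (r^2 - 8*r + 15)/(r^2 + 7*r + 10)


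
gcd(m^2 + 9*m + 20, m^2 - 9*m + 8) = 1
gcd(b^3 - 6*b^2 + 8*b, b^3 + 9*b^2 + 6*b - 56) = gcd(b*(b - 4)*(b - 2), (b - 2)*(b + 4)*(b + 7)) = b - 2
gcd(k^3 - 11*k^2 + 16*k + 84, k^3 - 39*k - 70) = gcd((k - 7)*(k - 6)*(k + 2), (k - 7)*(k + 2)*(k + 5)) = k^2 - 5*k - 14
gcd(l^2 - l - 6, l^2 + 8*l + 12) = l + 2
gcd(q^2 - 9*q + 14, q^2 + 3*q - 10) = q - 2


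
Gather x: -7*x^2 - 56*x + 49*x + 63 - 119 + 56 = -7*x^2 - 7*x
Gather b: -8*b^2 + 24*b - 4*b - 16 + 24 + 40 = -8*b^2 + 20*b + 48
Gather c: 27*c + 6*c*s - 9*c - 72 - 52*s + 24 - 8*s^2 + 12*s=c*(6*s + 18) - 8*s^2 - 40*s - 48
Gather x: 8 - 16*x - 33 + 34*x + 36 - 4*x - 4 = 14*x + 7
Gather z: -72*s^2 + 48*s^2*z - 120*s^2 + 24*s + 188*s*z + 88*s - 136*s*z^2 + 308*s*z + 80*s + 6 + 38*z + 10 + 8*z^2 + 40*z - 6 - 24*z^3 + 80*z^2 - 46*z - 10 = -192*s^2 + 192*s - 24*z^3 + z^2*(88 - 136*s) + z*(48*s^2 + 496*s + 32)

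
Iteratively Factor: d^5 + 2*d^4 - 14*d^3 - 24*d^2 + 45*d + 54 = (d + 1)*(d^4 + d^3 - 15*d^2 - 9*d + 54) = (d - 3)*(d + 1)*(d^3 + 4*d^2 - 3*d - 18) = (d - 3)*(d + 1)*(d + 3)*(d^2 + d - 6) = (d - 3)*(d - 2)*(d + 1)*(d + 3)*(d + 3)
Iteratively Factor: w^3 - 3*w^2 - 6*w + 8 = (w - 4)*(w^2 + w - 2) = (w - 4)*(w + 2)*(w - 1)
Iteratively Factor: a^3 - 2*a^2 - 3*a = (a + 1)*(a^2 - 3*a) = (a - 3)*(a + 1)*(a)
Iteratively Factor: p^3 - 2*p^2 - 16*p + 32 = (p + 4)*(p^2 - 6*p + 8) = (p - 4)*(p + 4)*(p - 2)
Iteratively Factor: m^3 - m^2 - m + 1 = (m - 1)*(m^2 - 1) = (m - 1)*(m + 1)*(m - 1)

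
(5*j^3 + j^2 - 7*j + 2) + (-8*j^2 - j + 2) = 5*j^3 - 7*j^2 - 8*j + 4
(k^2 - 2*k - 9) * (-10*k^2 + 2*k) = -10*k^4 + 22*k^3 + 86*k^2 - 18*k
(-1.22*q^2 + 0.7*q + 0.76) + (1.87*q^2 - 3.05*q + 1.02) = 0.65*q^2 - 2.35*q + 1.78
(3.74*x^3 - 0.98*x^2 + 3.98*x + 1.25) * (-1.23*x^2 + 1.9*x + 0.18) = -4.6002*x^5 + 8.3114*x^4 - 6.0842*x^3 + 5.8481*x^2 + 3.0914*x + 0.225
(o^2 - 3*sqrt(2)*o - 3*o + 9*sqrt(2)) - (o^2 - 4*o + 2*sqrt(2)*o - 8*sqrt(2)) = -5*sqrt(2)*o + o + 17*sqrt(2)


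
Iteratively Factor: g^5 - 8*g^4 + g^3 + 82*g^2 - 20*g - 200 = (g - 5)*(g^4 - 3*g^3 - 14*g^2 + 12*g + 40) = (g - 5)*(g + 2)*(g^3 - 5*g^2 - 4*g + 20) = (g - 5)*(g + 2)^2*(g^2 - 7*g + 10) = (g - 5)^2*(g + 2)^2*(g - 2)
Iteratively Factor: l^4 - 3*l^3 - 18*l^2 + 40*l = (l - 5)*(l^3 + 2*l^2 - 8*l) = (l - 5)*(l + 4)*(l^2 - 2*l) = l*(l - 5)*(l + 4)*(l - 2)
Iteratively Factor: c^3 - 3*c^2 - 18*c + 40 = (c + 4)*(c^2 - 7*c + 10) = (c - 2)*(c + 4)*(c - 5)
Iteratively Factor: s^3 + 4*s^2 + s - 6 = (s - 1)*(s^2 + 5*s + 6) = (s - 1)*(s + 3)*(s + 2)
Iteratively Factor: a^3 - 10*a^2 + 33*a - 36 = (a - 3)*(a^2 - 7*a + 12) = (a - 3)^2*(a - 4)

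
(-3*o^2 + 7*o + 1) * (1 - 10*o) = 30*o^3 - 73*o^2 - 3*o + 1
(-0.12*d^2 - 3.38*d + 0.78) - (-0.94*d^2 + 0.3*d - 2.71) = 0.82*d^2 - 3.68*d + 3.49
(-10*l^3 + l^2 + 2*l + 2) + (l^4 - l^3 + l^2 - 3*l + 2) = l^4 - 11*l^3 + 2*l^2 - l + 4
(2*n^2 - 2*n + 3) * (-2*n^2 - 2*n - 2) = -4*n^4 - 6*n^2 - 2*n - 6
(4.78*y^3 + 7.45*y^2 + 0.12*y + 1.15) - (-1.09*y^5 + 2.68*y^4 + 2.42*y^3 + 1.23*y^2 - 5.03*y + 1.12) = 1.09*y^5 - 2.68*y^4 + 2.36*y^3 + 6.22*y^2 + 5.15*y + 0.0299999999999998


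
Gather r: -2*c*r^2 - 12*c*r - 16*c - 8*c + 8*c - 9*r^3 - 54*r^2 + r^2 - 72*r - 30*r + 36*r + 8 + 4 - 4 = -16*c - 9*r^3 + r^2*(-2*c - 53) + r*(-12*c - 66) + 8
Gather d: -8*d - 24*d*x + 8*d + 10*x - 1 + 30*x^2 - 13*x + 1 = -24*d*x + 30*x^2 - 3*x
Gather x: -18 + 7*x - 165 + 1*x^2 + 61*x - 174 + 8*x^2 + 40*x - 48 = 9*x^2 + 108*x - 405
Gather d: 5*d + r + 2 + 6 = 5*d + r + 8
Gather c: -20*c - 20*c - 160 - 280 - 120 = -40*c - 560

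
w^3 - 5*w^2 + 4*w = w*(w - 4)*(w - 1)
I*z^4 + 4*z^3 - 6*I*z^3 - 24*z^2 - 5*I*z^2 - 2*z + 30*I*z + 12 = (z - 6)*(z - 2*I)*(z - I)*(I*z + 1)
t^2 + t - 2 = (t - 1)*(t + 2)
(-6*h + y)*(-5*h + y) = 30*h^2 - 11*h*y + y^2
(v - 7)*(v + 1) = v^2 - 6*v - 7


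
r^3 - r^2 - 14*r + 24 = (r - 3)*(r - 2)*(r + 4)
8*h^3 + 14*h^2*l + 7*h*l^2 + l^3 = (h + l)*(2*h + l)*(4*h + l)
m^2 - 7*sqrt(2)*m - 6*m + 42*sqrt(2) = (m - 6)*(m - 7*sqrt(2))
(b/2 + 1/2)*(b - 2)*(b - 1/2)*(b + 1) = b^4/2 - b^3/4 - 3*b^2/2 - b/4 + 1/2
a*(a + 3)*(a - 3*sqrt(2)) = a^3 - 3*sqrt(2)*a^2 + 3*a^2 - 9*sqrt(2)*a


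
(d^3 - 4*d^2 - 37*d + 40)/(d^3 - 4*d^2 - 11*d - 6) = (-d^3 + 4*d^2 + 37*d - 40)/(-d^3 + 4*d^2 + 11*d + 6)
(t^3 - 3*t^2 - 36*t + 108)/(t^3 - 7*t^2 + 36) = (t + 6)/(t + 2)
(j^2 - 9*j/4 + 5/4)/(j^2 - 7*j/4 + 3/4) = (4*j - 5)/(4*j - 3)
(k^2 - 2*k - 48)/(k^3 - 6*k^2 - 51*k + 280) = (k + 6)/(k^2 + 2*k - 35)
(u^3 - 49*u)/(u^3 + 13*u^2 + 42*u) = (u - 7)/(u + 6)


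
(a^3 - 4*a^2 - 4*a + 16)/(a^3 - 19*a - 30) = (a^2 - 6*a + 8)/(a^2 - 2*a - 15)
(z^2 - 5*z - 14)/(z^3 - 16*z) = (z^2 - 5*z - 14)/(z*(z^2 - 16))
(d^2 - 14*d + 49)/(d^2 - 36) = (d^2 - 14*d + 49)/(d^2 - 36)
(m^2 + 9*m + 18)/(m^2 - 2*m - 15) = (m + 6)/(m - 5)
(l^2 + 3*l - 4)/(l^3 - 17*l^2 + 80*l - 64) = (l + 4)/(l^2 - 16*l + 64)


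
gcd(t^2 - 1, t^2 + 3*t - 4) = t - 1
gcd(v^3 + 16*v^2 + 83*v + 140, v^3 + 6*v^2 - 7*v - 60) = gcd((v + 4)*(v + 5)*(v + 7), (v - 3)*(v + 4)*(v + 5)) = v^2 + 9*v + 20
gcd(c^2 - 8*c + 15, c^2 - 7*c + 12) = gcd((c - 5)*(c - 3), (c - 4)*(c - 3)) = c - 3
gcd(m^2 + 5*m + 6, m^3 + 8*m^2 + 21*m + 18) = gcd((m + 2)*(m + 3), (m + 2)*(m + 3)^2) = m^2 + 5*m + 6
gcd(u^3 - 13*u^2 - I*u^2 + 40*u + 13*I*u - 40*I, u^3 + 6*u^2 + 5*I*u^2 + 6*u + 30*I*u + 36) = u - I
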